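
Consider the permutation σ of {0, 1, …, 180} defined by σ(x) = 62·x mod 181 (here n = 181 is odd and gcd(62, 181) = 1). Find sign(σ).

+1

Start at x=1: 1 → 62 → 43 → 132 → 39 → 65 → 48 → … (one orbit).
The orbit structure of x ↦ 62x mod 181: 21 orbits of sizes [9, 9, 9, 9, 9, 9, 9, 9, 9, 9, 9, 9, 9, 9, 9, 9, 9, 9, 9, 9, 1].
Σ(ℓ_i−1) = 181−21 = 160; sign = (−1)^160 = +1.
Zolotarev: (62|181) = +1, matching the cycle-count sign.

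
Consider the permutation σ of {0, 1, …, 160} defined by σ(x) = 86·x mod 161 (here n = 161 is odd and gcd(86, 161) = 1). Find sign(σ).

-1

Trace 79: π^k(79) = [79, 32, 15, 2, 11, 141, 51] for k=0..6.
Decompose π into cycles: lengths [66, 66, 22, 3, 3, 1] (6 cycles, including the fixed point 0).
6 cycles on 161: each ℓ→(−1)^(ℓ−1), product (−1)^155 = -1.
Zolotarev: (86|161) = -1, matching the cycle-count sign.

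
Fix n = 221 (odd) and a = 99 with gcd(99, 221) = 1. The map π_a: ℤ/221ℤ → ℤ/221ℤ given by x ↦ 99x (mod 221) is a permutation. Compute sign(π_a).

Orbit of 168 under x↦99x: [168, 57, 118, 190, 25, 44, 157]… (length divides ord_221(99)).
Cycle lengths of π_99 on ℤ/221ℤ: [16, 16, 16, 16, 16, 16, 16, 16, 16, 16, 16, 16, 16, 4, 4, 4, 1]; 17 cycles in total.
17 cycles on 221: each ℓ→(−1)^(ℓ−1), product (−1)^204 = +1.

+1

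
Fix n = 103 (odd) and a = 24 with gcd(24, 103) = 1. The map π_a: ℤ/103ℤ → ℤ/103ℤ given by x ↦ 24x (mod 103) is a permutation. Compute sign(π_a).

Trace 61: π^k(61) = [61, 22, 13, 3, 72, 80, 66] for k=0..6.
Cycle type of π: 34×3 + 1; total 4 cycles.
n − c = 103 − 4 = 99; sign = (−1)^99 = -1.
(24|103)_J = -1 (Zolotarev's lemma cross-check).

-1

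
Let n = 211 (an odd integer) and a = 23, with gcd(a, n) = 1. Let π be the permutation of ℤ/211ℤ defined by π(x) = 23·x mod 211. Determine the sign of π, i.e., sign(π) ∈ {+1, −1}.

-1

Orbit of 140 under x↦23x: [140, 55, 210, 188, 104, 71, 156]… (length divides ord_211(23)).
π_23 has 22 disjoint cycles with lengths [10, 10, 10, 10, 10, 10, 10, 10, 10, 10, 10, 10, 10, 10, 10, 10, 10, 10, 10, 10, 10, 1] on {0,…,210}.
22 cycles on 211: each ℓ→(−1)^(ℓ−1), product (−1)^189 = -1.
(23|211)_J = -1 (Zolotarev's lemma cross-check).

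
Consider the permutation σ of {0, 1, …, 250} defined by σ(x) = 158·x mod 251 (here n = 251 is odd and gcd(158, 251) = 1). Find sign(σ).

Orbit of 124 under x↦158x: [124, 14, 204, 104, 117, 163, 152]… (length divides ord_251(158)).
Cycle type of π: 250 + 1; total 2 cycles.
With 2 cycles on 251 points, sign = (−1)^{251−2} = -1.
Check: (158/251) = -1 by Zolotarev.

-1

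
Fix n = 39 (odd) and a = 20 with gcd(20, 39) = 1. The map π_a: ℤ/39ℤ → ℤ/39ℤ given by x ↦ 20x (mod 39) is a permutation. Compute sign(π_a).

+1

Trace 25: π^k(25) = [25, 32, 16, 8, 4, 2, 1] for k=0..6.
Decompose π into cycles: lengths [12, 12, 12, 2, 1] (5 cycles, including the fixed point 0).
39 − 5 = 34 transpositions; sign(π) = (−1)^34 = +1.
Zolotarev: (20|39) = +1, matching the cycle-count sign.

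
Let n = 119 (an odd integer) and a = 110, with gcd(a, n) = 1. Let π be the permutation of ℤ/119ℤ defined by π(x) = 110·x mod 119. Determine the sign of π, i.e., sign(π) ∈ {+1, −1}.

-1

Trace 94: π^k(94) = [94, 106, 117, 18, 76, 30, 87] for k=0..6.
Cycle type of π: 24×4 + 8×2 + 6 + 1; total 8 cycles.
119 − 8 = 111 transpositions; sign(π) = (−1)^111 = -1.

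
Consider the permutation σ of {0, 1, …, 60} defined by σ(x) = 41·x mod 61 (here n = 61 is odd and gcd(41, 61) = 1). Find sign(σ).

+1

Trace 60: π^k(60) = [60, 20, 27, 9, 3, 1, 41] for k=0..6.
The orbit structure of x ↦ 41x mod 61: 7 orbits of sizes [10, 10, 10, 10, 10, 10, 1].
61 − 7 = 54 transpositions; sign(π) = (−1)^54 = +1.
Check: (41/61) = +1 by Zolotarev.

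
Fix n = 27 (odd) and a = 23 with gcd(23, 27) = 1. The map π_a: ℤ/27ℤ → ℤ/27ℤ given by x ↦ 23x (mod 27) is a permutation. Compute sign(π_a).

-1

Trace 11: π^k(11) = [11, 10, 14, 25, 8, 22, 20] for k=0..6.
π_23 has 4 disjoint cycles with lengths [18, 6, 2, 1] on {0,…,26}.
sign(π) = (−1)^{n − #cycles} = (−1)^{27−4} = (−1)^23 = -1.
Zolotarev: (23|27) = -1, matching the cycle-count sign.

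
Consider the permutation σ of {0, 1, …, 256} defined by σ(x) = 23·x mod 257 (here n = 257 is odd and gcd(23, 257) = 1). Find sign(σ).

Orbit of 249 under x↦23x: [249, 73, 137, 67, 256, 234, 242]… (length divides ord_257(23)).
π_23 has 5 disjoint cycles with lengths [64, 64, 64, 64, 1] on {0,…,256}.
5 cycles on 257: each ℓ→(−1)^(ℓ−1), product (−1)^252 = +1.

+1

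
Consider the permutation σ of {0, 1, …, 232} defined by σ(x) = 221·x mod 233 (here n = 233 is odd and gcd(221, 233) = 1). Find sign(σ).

-1

Orbit of 232 under x↦221x: [232, 12, 89, 97, 1, 221, 144]… (length divides ord_233(221)).
π_221 has 30 disjoint cycles with lengths [8, 8, 8, 8, 8, 8, 8, 8, 8, 8, 8, 8, 8, 8, 8, 8, 8, 8, 8, 8, 8, 8, 8, 8, 8, 8, 8, 8, 8, 1] on {0,…,232}.
sign(π) = (−1)^{n − #cycles} = (−1)^{233−30} = (−1)^203 = -1.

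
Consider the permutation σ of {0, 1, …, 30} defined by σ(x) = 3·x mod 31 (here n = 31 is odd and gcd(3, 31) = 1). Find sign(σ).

-1

Orbit of 18 under x↦3x: [18, 23, 7, 21, 1, 3, 9]… (length divides ord_31(3)).
Decompose π into cycles: lengths [30, 1] (2 cycles, including the fixed point 0).
n − c = 31 − 2 = 29; sign = (−1)^29 = -1.
(3|31)_J = -1 (Zolotarev's lemma cross-check).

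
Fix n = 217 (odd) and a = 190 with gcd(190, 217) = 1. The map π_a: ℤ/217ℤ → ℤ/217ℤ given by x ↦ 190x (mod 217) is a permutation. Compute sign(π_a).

+1

Trace 1: π^k(1) = [1, 190, 78, 64, 8] for k=0..4.
Decompose π into cycles: lengths [5, 5, 5, 5, 5, 5, 5, 5, 5, 5, 5, 5, 5, 5, 5, 5, 5, 5, 5, 5, 5, 5, 5, 5, 5, 5, 5, 5, 5, 5, 5, 5, 5, 5, 5, 5, 5, 5, 5, 5, 5, 5, 1, 1, 1, 1, 1, 1, 1] (49 cycles, including the fixed point 0).
With 49 cycles on 217 points, sign = (−1)^{217−49} = +1.
(190|217)_J = +1 (Zolotarev's lemma cross-check).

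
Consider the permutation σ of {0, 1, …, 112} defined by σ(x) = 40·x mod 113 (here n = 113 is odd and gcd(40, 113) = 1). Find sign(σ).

-1

Trace 40: π^k(40) = [40, 18, 42, 98, 78, 69, 48] for k=0..6.
Decompose π into cycles: lengths [16, 16, 16, 16, 16, 16, 16, 1] (8 cycles, including the fixed point 0).
Σ(ℓ_i−1) = 113−8 = 105; sign = (−1)^105 = -1.
(40|113)_J = -1 (Zolotarev's lemma cross-check).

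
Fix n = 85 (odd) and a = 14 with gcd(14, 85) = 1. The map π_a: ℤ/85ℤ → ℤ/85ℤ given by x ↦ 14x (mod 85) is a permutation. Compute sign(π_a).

-1

Start at x=26: 26 → 24 → 81 → 29 → 66 → 74 → 16 → … (one orbit).
π_14 has 8 disjoint cycles with lengths [16, 16, 16, 16, 16, 2, 2, 1] on {0,…,84}.
n − c = 85 − 8 = 77; sign = (−1)^77 = -1.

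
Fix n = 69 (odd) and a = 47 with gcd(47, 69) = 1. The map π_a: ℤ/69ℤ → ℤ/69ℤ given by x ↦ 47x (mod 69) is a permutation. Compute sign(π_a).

-1

Trace 1: π^k(1) = [1, 47] for k=0..1.
The orbit structure of x ↦ 47x mod 69: 46 orbits of sizes [2, 2, 2, 2, 2, 2, 2, 2, 2, 2, 2, 2, 2, 2, 2, 2, 2, 2, 2, 2, 2, 2, 2, 1, 1, 1, 1, 1, 1, 1, 1, 1, 1, 1, 1, 1, 1, 1, 1, 1, 1, 1, 1, 1, 1, 1].
sign(π) = (−1)^{n − #cycles} = (−1)^{69−46} = (−1)^23 = -1.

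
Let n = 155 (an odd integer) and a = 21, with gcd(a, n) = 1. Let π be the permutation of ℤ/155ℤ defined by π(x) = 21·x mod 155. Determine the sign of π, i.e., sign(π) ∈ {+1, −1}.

-1

Trace 76: π^k(76) = [76, 46, 36, 136, 66, 146, 121] for k=0..6.
Cycle type of π: 30×5 + 1×5; total 10 cycles.
sign(π) = (−1)^{n − #cycles} = (−1)^{155−10} = (−1)^145 = -1.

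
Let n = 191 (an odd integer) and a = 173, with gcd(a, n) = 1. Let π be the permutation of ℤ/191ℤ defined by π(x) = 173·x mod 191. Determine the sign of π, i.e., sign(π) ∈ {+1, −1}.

-1

Start at x=45: 45 → 145 → 64 → 185 → 108 → 157 → 39 → … (one orbit).
The orbit structure of x ↦ 173x mod 191: 2 orbits of sizes [190, 1].
Σ(ℓ_i−1) = 191−2 = 189; sign = (−1)^189 = -1.
Zolotarev: (173|191) = -1, matching the cycle-count sign.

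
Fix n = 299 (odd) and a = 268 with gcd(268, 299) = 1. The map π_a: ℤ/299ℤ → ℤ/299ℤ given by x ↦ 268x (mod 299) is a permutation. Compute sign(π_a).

Orbit of 1 under x↦268x: [1, 268, 64, 109, 209, 99, 220]… (length divides ord_299(268)).
11 cycles of lengths [44, 44, 44, 44, 44, 44, 22, 4, 4, 4, 1].
299 − 11 = 288 transpositions; sign(π) = (−1)^288 = +1.
The Jacobi symbol (268|299) = +1 (Zolotarev) agrees.

+1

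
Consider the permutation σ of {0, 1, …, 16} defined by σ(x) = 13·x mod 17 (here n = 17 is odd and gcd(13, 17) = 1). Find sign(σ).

+1

Orbit of 4 under x↦13x: [4, 1, 13, 16]… (length divides ord_17(13)).
5 cycles of lengths [4, 4, 4, 4, 1].
With 5 cycles on 17 points, sign = (−1)^{17−5} = +1.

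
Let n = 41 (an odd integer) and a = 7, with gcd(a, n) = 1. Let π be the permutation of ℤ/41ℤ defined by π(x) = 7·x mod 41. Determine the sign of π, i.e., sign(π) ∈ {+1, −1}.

-1

Trace 34: π^k(34) = [34, 33, 26, 18, 3, 21, 24] for k=0..6.
Cycle lengths of π_7 on ℤ/41ℤ: [40, 1]; 2 cycles in total.
With 2 cycles on 41 points, sign = (−1)^{41−2} = -1.
Zolotarev: (7|41) = -1, matching the cycle-count sign.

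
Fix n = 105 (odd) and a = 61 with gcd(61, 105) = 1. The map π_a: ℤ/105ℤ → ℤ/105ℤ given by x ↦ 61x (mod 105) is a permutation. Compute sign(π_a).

-1

Start at x=16: 16 → 31 → 1 → 61 → 46 → 76 → 16 (one orbit).
Cycle type of π: 6×15 + 1×15; total 30 cycles.
105 − 30 = 75 transpositions; sign(π) = (−1)^75 = -1.
The Jacobi symbol (61|105) = -1 (Zolotarev) agrees.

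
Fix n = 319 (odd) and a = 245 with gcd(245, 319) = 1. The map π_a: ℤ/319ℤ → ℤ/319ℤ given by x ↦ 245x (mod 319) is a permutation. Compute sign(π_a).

+1

Trace 212: π^k(212) = [212, 262, 71, 169, 254, 25, 64] for k=0..6.
Cycle lengths of π_245 on ℤ/319ℤ: [70, 70, 70, 70, 14, 14, 5, 5, 1]; 9 cycles in total.
With 9 cycles on 319 points, sign = (−1)^{319−9} = +1.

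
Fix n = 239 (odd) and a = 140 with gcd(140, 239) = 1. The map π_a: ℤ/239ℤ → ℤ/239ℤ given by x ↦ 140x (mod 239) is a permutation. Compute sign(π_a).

-1

Trace 163: π^k(163) = [163, 115, 87, 230, 174, 221, 109] for k=0..6.
2 cycles of lengths [238, 1].
With 2 cycles on 239 points, sign = (−1)^{239−2} = -1.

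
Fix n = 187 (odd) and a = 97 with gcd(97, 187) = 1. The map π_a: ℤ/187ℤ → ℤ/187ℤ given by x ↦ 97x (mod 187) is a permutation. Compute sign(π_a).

-1

Trace 49: π^k(49) = [49, 78, 86, 114, 25, 181, 166] for k=0..6.
The orbit structure of x ↦ 97x mod 187: 6 orbits of sizes [80, 80, 16, 5, 5, 1].
n − c = 187 − 6 = 181; sign = (−1)^181 = -1.
Check: (97/187) = -1 by Zolotarev.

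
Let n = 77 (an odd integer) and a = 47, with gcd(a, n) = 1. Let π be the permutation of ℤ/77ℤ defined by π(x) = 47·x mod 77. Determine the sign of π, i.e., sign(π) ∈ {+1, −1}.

-1

Start at x=45: 45 → 36 → 75 → 60 → 48 → 23 → 3 → … (one orbit).
Cycle lengths of π_47 on ℤ/77ℤ: [30, 30, 6, 5, 5, 1]; 6 cycles in total.
6 cycles on 77: each ℓ→(−1)^(ℓ−1), product (−1)^71 = -1.
Via Zolotarev, sign(π_{47}) = (47|77) = -1.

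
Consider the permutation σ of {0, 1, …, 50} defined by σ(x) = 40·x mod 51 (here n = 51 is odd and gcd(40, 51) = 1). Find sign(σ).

Start at x=19: 19 → 46 → 4 → 7 → 25 → 31 → 16 → … (one orbit).
π_40 has 6 disjoint cycles with lengths [16, 16, 16, 1, 1, 1] on {0,…,50}.
51 − 6 = 45 transpositions; sign(π) = (−1)^45 = -1.

-1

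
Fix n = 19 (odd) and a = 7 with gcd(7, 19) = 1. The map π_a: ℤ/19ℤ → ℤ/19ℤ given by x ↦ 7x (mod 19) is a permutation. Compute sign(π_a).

Trace 1: π^k(1) = [1, 7, 11] for k=0..2.
Cycle type of π: 3×6 + 1; total 7 cycles.
sign(π) = (−1)^{n − #cycles} = (−1)^{19−7} = (−1)^12 = +1.
The Jacobi symbol (7|19) = +1 (Zolotarev) agrees.

+1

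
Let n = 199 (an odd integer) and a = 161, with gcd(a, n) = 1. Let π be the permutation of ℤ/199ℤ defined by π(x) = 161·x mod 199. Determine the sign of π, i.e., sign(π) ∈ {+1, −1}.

+1

Trace 25: π^k(25) = [25, 45, 81, 106, 151, 33, 139] for k=0..6.
Cycle lengths of π_161 on ℤ/199ℤ: [99, 99, 1]; 3 cycles in total.
3 cycles on 199: each ℓ→(−1)^(ℓ−1), product (−1)^196 = +1.
Via Zolotarev, sign(π_{161}) = (161|199) = +1.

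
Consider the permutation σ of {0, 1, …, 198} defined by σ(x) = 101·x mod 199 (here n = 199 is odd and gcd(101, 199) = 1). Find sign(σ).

-1

Orbit of 111 under x↦101x: [111, 67, 1, 101, 52, 78, 117]… (length divides ord_199(101)).
π_101 has 4 disjoint cycles with lengths [66, 66, 66, 1] on {0,…,198}.
sign(π) = (−1)^{n − #cycles} = (−1)^{199−4} = (−1)^195 = -1.
The Jacobi symbol (101|199) = -1 (Zolotarev) agrees.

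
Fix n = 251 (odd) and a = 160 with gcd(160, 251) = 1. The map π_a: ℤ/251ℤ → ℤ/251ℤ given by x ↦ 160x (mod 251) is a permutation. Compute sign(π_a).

-1

Orbit of 226 under x↦160x: [226, 16, 50, 219, 151, 64, 200]… (length divides ord_251(160)).
Cycle lengths of π_160 on ℤ/251ℤ: [50, 50, 50, 50, 50, 1]; 6 cycles in total.
251 − 6 = 245 transpositions; sign(π) = (−1)^245 = -1.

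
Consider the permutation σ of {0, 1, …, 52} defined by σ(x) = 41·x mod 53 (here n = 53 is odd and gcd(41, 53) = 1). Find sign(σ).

Orbit of 43 under x↦41x: [43, 14, 44, 2, 29, 23, 42]… (length divides ord_53(41)).
Cycle type of π: 52 + 1; total 2 cycles.
2 cycles on 53: each ℓ→(−1)^(ℓ−1), product (−1)^51 = -1.

-1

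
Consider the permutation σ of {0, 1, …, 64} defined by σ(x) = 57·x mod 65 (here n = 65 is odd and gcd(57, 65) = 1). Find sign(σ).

+1

Trace 64: π^k(64) = [64, 8, 1, 57] for k=0..3.
π_57 has 17 disjoint cycles with lengths [4, 4, 4, 4, 4, 4, 4, 4, 4, 4, 4, 4, 4, 4, 4, 4, 1] on {0,…,64}.
n − c = 65 − 17 = 48; sign = (−1)^48 = +1.
Via Zolotarev, sign(π_{57}) = (57|65) = +1.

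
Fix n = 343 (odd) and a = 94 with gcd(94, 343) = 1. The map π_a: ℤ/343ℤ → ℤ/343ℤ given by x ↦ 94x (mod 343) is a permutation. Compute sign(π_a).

Trace 116: π^k(116) = [116, 271, 92, 73, 2, 188, 179] for k=0..6.
4 cycles of lengths [294, 42, 6, 1].
With 4 cycles on 343 points, sign = (−1)^{343−4} = -1.
Zolotarev: (94|343) = -1, matching the cycle-count sign.

-1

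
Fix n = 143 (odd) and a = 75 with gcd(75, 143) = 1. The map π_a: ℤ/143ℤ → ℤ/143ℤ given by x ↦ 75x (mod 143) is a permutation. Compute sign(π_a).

Orbit of 27 under x↦75x: [27, 23, 9, 103, 3, 82, 1]… (length divides ord_143(75)).
The orbit structure of x ↦ 75x mod 143: 9 orbits of sizes [30, 30, 30, 30, 6, 6, 5, 5, 1].
9 cycles on 143: each ℓ→(−1)^(ℓ−1), product (−1)^134 = +1.
Check: (75/143) = +1 by Zolotarev.

+1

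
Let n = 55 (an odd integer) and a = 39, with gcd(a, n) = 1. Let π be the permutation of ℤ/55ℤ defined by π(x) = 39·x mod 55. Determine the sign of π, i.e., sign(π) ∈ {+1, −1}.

Start at x=36: 36 → 29 → 31 → 54 → 16 → 19 → 26 → … (one orbit).
Cycle type of π: 10×5 + 2×2 + 1; total 8 cycles.
8 cycles on 55: each ℓ→(−1)^(ℓ−1), product (−1)^47 = -1.
The Jacobi symbol (39|55) = -1 (Zolotarev) agrees.

-1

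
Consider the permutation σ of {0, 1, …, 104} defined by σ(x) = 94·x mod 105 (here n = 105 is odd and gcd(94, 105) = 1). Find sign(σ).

Orbit of 94 under x↦94x: [94, 16, 34, 46, 19, 1]… (length divides ord_105(94)).
π_94 has 24 disjoint cycles with lengths [6, 6, 6, 6, 6, 6, 6, 6, 6, 6, 6, 6, 6, 6, 6, 2, 2, 2, 2, 2, 2, 1, 1, 1] on {0,…,104}.
Σ(ℓ_i−1) = 105−24 = 81; sign = (−1)^81 = -1.
The Jacobi symbol (94|105) = -1 (Zolotarev) agrees.

-1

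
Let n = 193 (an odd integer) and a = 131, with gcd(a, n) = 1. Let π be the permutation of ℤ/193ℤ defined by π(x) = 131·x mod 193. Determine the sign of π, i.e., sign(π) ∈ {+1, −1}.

+1

Orbit of 150 under x↦131x: [150, 157, 109, 190, 186, 48, 112]… (length divides ord_193(131)).
π_131 has 5 disjoint cycles with lengths [48, 48, 48, 48, 1] on {0,…,192}.
Σ(ℓ_i−1) = 193−5 = 188; sign = (−1)^188 = +1.
(131|193)_J = +1 (Zolotarev's lemma cross-check).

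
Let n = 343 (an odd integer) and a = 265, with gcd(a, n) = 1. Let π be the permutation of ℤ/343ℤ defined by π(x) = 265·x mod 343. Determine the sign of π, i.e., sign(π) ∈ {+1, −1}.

-1

Trace 230: π^k(230) = [230, 239, 223, 99, 167, 8, 62] for k=0..6.
10 cycles of lengths [98, 98, 98, 14, 14, 14, 2, 2, 2, 1].
With 10 cycles on 343 points, sign = (−1)^{343−10} = -1.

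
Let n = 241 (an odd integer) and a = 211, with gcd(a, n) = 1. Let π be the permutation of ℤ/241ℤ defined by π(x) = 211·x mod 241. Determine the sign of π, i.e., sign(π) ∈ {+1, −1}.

+1

Trace 1: π^k(1) = [1, 211, 177, 233, 240, 30, 64] for k=0..6.
Cycle lengths of π_211 on ℤ/241ℤ: [8, 8, 8, 8, 8, 8, 8, 8, 8, 8, 8, 8, 8, 8, 8, 8, 8, 8, 8, 8, 8, 8, 8, 8, 8, 8, 8, 8, 8, 8, 1]; 31 cycles in total.
241 − 31 = 210 transpositions; sign(π) = (−1)^210 = +1.
Via Zolotarev, sign(π_{211}) = (211|241) = +1.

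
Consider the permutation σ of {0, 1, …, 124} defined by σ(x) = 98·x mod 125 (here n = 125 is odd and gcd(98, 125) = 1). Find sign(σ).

-1

Trace 46: π^k(46) = [46, 8, 34, 82, 36, 28, 119] for k=0..6.
π_98 has 4 disjoint cycles with lengths [100, 20, 4, 1] on {0,…,124}.
n − c = 125 − 4 = 121; sign = (−1)^121 = -1.
(98|125)_J = -1 (Zolotarev's lemma cross-check).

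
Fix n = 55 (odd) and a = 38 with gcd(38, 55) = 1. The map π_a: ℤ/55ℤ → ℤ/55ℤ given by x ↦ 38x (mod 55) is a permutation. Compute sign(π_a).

Start at x=38: 38 → 14 → 37 → 31 → 23 → 49 → 47 → … (one orbit).
Cycle type of π: 20×2 + 5×2 + 4 + 1; total 6 cycles.
6 cycles on 55: each ℓ→(−1)^(ℓ−1), product (−1)^49 = -1.
Check: (38/55) = -1 by Zolotarev.

-1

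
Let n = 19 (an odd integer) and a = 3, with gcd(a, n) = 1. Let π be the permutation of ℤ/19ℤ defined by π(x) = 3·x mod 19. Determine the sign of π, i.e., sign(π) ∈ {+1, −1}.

-1

Start at x=2: 2 → 6 → 18 → 16 → 10 → 11 → 14 → … (one orbit).
π_3 has 2 disjoint cycles with lengths [18, 1] on {0,…,18}.
n − c = 19 − 2 = 17; sign = (−1)^17 = -1.
Zolotarev: (3|19) = -1, matching the cycle-count sign.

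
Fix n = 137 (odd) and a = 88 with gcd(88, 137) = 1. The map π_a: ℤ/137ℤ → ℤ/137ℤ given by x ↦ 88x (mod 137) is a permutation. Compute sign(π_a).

+1

Start at x=56: 56 → 133 → 59 → 123 → 1 → 88 → 72 → … (one orbit).
The orbit structure of x ↦ 88x mod 137: 9 orbits of sizes [17, 17, 17, 17, 17, 17, 17, 17, 1].
137 − 9 = 128 transpositions; sign(π) = (−1)^128 = +1.
Via Zolotarev, sign(π_{88}) = (88|137) = +1.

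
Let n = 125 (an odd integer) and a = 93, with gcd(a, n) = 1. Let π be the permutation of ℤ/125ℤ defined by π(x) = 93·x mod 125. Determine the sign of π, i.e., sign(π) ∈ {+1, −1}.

Start at x=76: 76 → 68 → 74 → 7 → 26 → 43 → 124 → … (one orbit).
12 cycles of lengths [20, 20, 20, 20, 20, 4, 4, 4, 4, 4, 4, 1].
sign(π) = (−1)^{n − #cycles} = (−1)^{125−12} = (−1)^113 = -1.
Via Zolotarev, sign(π_{93}) = (93|125) = -1.

-1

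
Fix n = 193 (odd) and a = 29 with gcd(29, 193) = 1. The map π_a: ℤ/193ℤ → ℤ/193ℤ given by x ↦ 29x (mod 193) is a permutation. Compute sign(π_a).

-1

Trace 112: π^k(112) = [112, 160, 8, 39, 166, 182, 67] for k=0..6.
The orbit structure of x ↦ 29x mod 193: 4 orbits of sizes [64, 64, 64, 1].
sign(π) = (−1)^{n − #cycles} = (−1)^{193−4} = (−1)^189 = -1.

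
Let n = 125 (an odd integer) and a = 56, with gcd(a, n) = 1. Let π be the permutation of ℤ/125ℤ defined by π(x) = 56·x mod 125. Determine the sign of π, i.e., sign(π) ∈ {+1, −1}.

Start at x=6: 6 → 86 → 66 → 71 → 101 → 31 → 111 → … (one orbit).
Cycle type of π: 25×4 + 5×4 + 1×5; total 13 cycles.
Σ(ℓ_i−1) = 125−13 = 112; sign = (−1)^112 = +1.
Zolotarev: (56|125) = +1, matching the cycle-count sign.

+1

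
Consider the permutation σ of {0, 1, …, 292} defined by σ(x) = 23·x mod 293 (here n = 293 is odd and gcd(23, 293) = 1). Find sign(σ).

-1

Trace 292: π^k(292) = [292, 270, 57, 139, 267, 281, 17] for k=0..6.
π_23 has 2 disjoint cycles with lengths [292, 1] on {0,…,292}.
sign(π) = (−1)^{n − #cycles} = (−1)^{293−2} = (−1)^291 = -1.
(23|293)_J = -1 (Zolotarev's lemma cross-check).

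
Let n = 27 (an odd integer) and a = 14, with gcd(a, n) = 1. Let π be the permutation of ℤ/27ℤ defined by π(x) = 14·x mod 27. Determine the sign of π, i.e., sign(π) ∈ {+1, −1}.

Trace 19: π^k(19) = [19, 23, 25, 26, 13, 20, 10] for k=0..6.
π_14 has 4 disjoint cycles with lengths [18, 6, 2, 1] on {0,…,26}.
4 cycles on 27: each ℓ→(−1)^(ℓ−1), product (−1)^23 = -1.

-1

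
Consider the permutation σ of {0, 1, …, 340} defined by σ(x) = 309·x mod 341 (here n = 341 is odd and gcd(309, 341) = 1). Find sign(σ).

-1

Start at x=309: 309 → 1 → 309 (one orbit).
π_309 has 176 disjoint cycles with lengths [2, 2, 2, 2, 2, 2, 2, 2, 2, 2, 2, 2, 2, 2, 2, 2, 2, 2, 2, 2, 2, 2, 2, 2, 2, 2, 2, 2, 2, 2, 2, 2, 2, 2, 2, 2, 2, 2, 2, 2, 2, 2, 2, 2, 2, 2, 2, 2, 2, 2, 2, 2, 2, 2, 2, 2, 2, 2, 2, 2, 2, 2, 2, 2, 2, 2, 2, 2, 2, 2, 2, 2, 2, 2, 2, 2, 2, 2, 2, 2, 2, 2, 2, 2, 2, 2, 2, 2, 2, 2, 2, 2, 2, 2, 2, 2, 2, 2, 2, 2, 2, 2, 2, 2, 2, 2, 2, 2, 2, 2, 2, 2, 2, 2, 2, 2, 2, 2, 2, 2, 2, 2, 2, 2, 2, 2, 2, 2, 2, 2, 2, 2, 2, 2, 2, 2, 2, 2, 2, 2, 2, 2, 2, 2, 2, 2, 2, 2, 2, 2, 2, 2, 2, 2, 2, 2, 2, 2, 2, 2, 2, 2, 2, 2, 2, 1, 1, 1, 1, 1, 1, 1, 1, 1, 1, 1] on {0,…,340}.
n − c = 341 − 176 = 165; sign = (−1)^165 = -1.
(309|341)_J = -1 (Zolotarev's lemma cross-check).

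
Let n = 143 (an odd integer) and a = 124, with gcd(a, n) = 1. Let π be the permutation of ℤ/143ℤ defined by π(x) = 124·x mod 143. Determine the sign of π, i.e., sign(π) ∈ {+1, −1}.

Trace 122: π^k(122) = [122, 113, 141, 38, 136, 133, 47] for k=0..6.
6 cycles of lengths [60, 60, 12, 5, 5, 1].
With 6 cycles on 143 points, sign = (−1)^{143−6} = -1.
Via Zolotarev, sign(π_{124}) = (124|143) = -1.

-1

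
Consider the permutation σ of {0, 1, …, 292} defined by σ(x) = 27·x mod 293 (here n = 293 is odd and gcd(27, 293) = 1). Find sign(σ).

Start at x=153: 153 → 29 → 197 → 45 → 43 → 282 → 289 → … (one orbit).
The orbit structure of x ↦ 27x mod 293: 2 orbits of sizes [292, 1].
sign(π) = (−1)^{n − #cycles} = (−1)^{293−2} = (−1)^291 = -1.
Via Zolotarev, sign(π_{27}) = (27|293) = -1.

-1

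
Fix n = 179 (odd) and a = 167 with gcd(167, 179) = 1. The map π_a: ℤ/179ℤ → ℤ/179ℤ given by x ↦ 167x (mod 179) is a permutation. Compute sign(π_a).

Trace 150: π^k(150) = [150, 169, 120, 171, 96, 101, 41] for k=0..6.
π_167 has 2 disjoint cycles with lengths [178, 1] on {0,…,178}.
n − c = 179 − 2 = 177; sign = (−1)^177 = -1.

-1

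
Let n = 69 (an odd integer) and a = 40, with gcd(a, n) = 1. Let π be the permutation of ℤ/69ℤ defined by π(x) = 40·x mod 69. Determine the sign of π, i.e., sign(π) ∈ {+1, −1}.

-1

Orbit of 64 under x↦40x: [64, 7, 4, 22, 52, 10, 55]… (length divides ord_69(40)).
Cycle lengths of π_40 on ℤ/69ℤ: [22, 22, 22, 1, 1, 1]; 6 cycles in total.
sign(π) = (−1)^{n − #cycles} = (−1)^{69−6} = (−1)^63 = -1.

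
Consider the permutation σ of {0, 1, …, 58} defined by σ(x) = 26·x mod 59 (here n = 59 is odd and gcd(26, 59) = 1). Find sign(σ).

+1

Start at x=46: 46 → 16 → 3 → 19 → 22 → 41 → 4 → … (one orbit).
The orbit structure of x ↦ 26x mod 59: 3 orbits of sizes [29, 29, 1].
sign(π) = (−1)^{n − #cycles} = (−1)^{59−3} = (−1)^56 = +1.
(26|59)_J = +1 (Zolotarev's lemma cross-check).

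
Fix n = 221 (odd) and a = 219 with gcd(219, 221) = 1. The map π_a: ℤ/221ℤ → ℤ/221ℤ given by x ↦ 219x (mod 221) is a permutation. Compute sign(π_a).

-1

Start at x=110: 110 → 1 → 219 → 4 → 213 → 16 → 189 → … (one orbit).
12 cycles of lengths [24, 24, 24, 24, 24, 24, 24, 24, 12, 8, 8, 1].
n − c = 221 − 12 = 209; sign = (−1)^209 = -1.
Via Zolotarev, sign(π_{219}) = (219|221) = -1.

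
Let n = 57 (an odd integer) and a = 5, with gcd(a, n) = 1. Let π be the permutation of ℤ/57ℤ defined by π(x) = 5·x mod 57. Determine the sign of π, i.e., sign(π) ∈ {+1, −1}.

Start at x=23: 23 → 1 → 5 → 25 → 11 → 55 → 47 → … (one orbit).
Cycle lengths of π_5 on ℤ/57ℤ: [18, 18, 9, 9, 2, 1]; 6 cycles in total.
n − c = 57 − 6 = 51; sign = (−1)^51 = -1.

-1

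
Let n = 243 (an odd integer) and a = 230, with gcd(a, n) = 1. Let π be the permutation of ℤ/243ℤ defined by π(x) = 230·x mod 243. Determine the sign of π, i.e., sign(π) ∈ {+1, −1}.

-1

Trace 82: π^k(82) = [82, 149, 7, 152, 211, 173, 181] for k=0..6.
The orbit structure of x ↦ 230x mod 243: 6 orbits of sizes [162, 54, 18, 6, 2, 1].
n − c = 243 − 6 = 237; sign = (−1)^237 = -1.
(230|243)_J = -1 (Zolotarev's lemma cross-check).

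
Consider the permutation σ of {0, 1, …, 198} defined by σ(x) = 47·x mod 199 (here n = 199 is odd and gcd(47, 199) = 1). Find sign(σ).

Start at x=51: 51 → 9 → 25 → 180 → 102 → 18 → 50 → … (one orbit).
Cycle lengths of π_47 on ℤ/199ℤ: [99, 99, 1]; 3 cycles in total.
199 − 3 = 196 transpositions; sign(π) = (−1)^196 = +1.
Check: (47/199) = +1 by Zolotarev.

+1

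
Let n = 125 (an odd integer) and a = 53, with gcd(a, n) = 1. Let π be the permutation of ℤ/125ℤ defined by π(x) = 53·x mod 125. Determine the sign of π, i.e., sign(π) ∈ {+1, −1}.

Start at x=13: 13 → 64 → 17 → 26 → 3 → 34 → 52 → … (one orbit).
The orbit structure of x ↦ 53x mod 125: 4 orbits of sizes [100, 20, 4, 1].
4 cycles on 125: each ℓ→(−1)^(ℓ−1), product (−1)^121 = -1.
Check: (53/125) = -1 by Zolotarev.

-1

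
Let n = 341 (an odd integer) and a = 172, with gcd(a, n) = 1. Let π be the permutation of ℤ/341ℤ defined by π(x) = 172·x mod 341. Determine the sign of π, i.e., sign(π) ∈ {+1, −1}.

+1

Orbit of 105 under x↦172x: [105, 328, 151, 56, 84, 126, 189]… (length divides ord_341(172)).
Cycle type of π: 30×11 + 10 + 1; total 13 cycles.
With 13 cycles on 341 points, sign = (−1)^{341−13} = +1.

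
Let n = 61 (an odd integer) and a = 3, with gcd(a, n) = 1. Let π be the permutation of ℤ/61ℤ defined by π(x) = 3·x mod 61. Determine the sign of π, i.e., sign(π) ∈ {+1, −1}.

Trace 60: π^k(60) = [60, 58, 52, 34, 41, 1, 3] for k=0..6.
The orbit structure of x ↦ 3x mod 61: 7 orbits of sizes [10, 10, 10, 10, 10, 10, 1].
Σ(ℓ_i−1) = 61−7 = 54; sign = (−1)^54 = +1.

+1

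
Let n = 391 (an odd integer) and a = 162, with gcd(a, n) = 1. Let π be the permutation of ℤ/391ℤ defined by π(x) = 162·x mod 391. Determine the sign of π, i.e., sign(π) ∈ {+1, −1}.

+1

Start at x=47: 47 → 185 → 254 → 93 → 208 → 70 → 1 → … (one orbit).
π_162 has 69 disjoint cycles with lengths [8, 8, 8, 8, 8, 8, 8, 8, 8, 8, 8, 8, 8, 8, 8, 8, 8, 8, 8, 8, 8, 8, 8, 8, 8, 8, 8, 8, 8, 8, 8, 8, 8, 8, 8, 8, 8, 8, 8, 8, 8, 8, 8, 8, 8, 8, 1, 1, 1, 1, 1, 1, 1, 1, 1, 1, 1, 1, 1, 1, 1, 1, 1, 1, 1, 1, 1, 1, 1] on {0,…,390}.
sign(π) = (−1)^{n − #cycles} = (−1)^{391−69} = (−1)^322 = +1.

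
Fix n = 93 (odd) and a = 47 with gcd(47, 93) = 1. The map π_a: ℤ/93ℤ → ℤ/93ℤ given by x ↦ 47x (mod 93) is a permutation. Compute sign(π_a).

Trace 35: π^k(35) = [35, 64, 32, 16, 8, 4, 2] for k=0..6.
Cycle lengths of π_47 on ℤ/93ℤ: [10, 10, 10, 10, 10, 10, 5, 5, 5, 5, 5, 5, 2, 1]; 14 cycles in total.
With 14 cycles on 93 points, sign = (−1)^{93−14} = -1.

-1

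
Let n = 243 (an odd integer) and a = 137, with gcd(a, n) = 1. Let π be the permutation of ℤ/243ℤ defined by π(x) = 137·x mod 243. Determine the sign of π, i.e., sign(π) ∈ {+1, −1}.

Start at x=185: 185 → 73 → 38 → 103 → 17 → 142 → 14 → … (one orbit).
Decompose π into cycles: lengths [162, 54, 18, 6, 2, 1] (6 cycles, including the fixed point 0).
sign(π) = (−1)^{n − #cycles} = (−1)^{243−6} = (−1)^237 = -1.

-1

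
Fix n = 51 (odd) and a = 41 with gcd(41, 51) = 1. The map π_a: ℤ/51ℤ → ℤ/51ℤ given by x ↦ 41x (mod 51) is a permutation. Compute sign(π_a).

Orbit of 29 under x↦41x: [29, 16, 44, 19, 14, 13, 23]… (length divides ord_51(41)).
Cycle lengths of π_41 on ℤ/51ℤ: [16, 16, 16, 2, 1]; 5 cycles in total.
51 − 5 = 46 transpositions; sign(π) = (−1)^46 = +1.
Check: (41/51) = +1 by Zolotarev.

+1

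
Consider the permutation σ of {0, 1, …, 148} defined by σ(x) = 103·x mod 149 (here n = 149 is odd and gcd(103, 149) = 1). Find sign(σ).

Orbit of 85 under x↦103x: [85, 113, 17, 112, 63, 82, 102]… (length divides ord_149(103)).
3 cycles of lengths [74, 74, 1].
n − c = 149 − 3 = 146; sign = (−1)^146 = +1.
Check: (103/149) = +1 by Zolotarev.

+1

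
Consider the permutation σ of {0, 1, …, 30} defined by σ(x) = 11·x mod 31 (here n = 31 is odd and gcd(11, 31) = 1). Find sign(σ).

Trace 10: π^k(10) = [10, 17, 1, 11, 28, 29, 9] for k=0..6.
2 cycles of lengths [30, 1].
sign(π) = (−1)^{n − #cycles} = (−1)^{31−2} = (−1)^29 = -1.
Via Zolotarev, sign(π_{11}) = (11|31) = -1.

-1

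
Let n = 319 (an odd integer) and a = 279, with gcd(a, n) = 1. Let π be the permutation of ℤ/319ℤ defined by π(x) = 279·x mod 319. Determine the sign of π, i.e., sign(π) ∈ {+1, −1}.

Trace 284: π^k(284) = [284, 124, 144, 301, 82, 229, 91] for k=0..6.
Cycle lengths of π_279 on ℤ/319ℤ: [140, 140, 28, 5, 5, 1]; 6 cycles in total.
Σ(ℓ_i−1) = 319−6 = 313; sign = (−1)^313 = -1.
(279|319)_J = -1 (Zolotarev's lemma cross-check).

-1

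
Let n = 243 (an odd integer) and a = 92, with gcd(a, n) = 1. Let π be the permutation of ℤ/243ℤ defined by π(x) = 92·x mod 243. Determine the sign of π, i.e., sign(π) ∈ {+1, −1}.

-1

Start at x=44: 44 → 160 → 140 → 1 → 92 → 202 → 116 → … (one orbit).
The orbit structure of x ↦ 92x mod 243: 6 orbits of sizes [162, 54, 18, 6, 2, 1].
6 cycles on 243: each ℓ→(−1)^(ℓ−1), product (−1)^237 = -1.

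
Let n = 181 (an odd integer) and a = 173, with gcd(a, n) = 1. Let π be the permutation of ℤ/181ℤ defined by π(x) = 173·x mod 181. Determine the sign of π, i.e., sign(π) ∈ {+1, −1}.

Trace 175: π^k(175) = [175, 48, 159, 176, 40, 42, 26] for k=0..6.
π_173 has 4 disjoint cycles with lengths [60, 60, 60, 1] on {0,…,180}.
181 − 4 = 177 transpositions; sign(π) = (−1)^177 = -1.

-1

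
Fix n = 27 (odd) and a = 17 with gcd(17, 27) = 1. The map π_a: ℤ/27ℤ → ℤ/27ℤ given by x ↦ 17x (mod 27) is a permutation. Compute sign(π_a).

-1

Trace 1: π^k(1) = [1, 17, 19, 26, 10, 8] for k=0..5.
Cycle lengths of π_17 on ℤ/27ℤ: [6, 6, 6, 2, 2, 2, 2, 1]; 8 cycles in total.
27 − 8 = 19 transpositions; sign(π) = (−1)^19 = -1.
The Jacobi symbol (17|27) = -1 (Zolotarev) agrees.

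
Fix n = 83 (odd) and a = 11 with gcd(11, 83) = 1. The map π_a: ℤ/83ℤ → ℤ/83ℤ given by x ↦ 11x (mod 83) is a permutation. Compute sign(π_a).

+1

Orbit of 48 under x↦11x: [48, 30, 81, 61, 7, 77, 17]… (length divides ord_83(11)).
Cycle lengths of π_11 on ℤ/83ℤ: [41, 41, 1]; 3 cycles in total.
3 cycles on 83: each ℓ→(−1)^(ℓ−1), product (−1)^80 = +1.
Zolotarev: (11|83) = +1, matching the cycle-count sign.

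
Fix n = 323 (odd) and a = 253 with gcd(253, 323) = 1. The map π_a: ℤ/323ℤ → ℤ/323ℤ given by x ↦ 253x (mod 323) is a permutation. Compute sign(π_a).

Orbit of 161 under x↦253x: [161, 35, 134, 310, 264, 254, 308]… (length divides ord_323(253)).
The orbit structure of x ↦ 253x mod 323: 9 orbits of sizes [72, 72, 72, 72, 9, 9, 8, 8, 1].
323 − 9 = 314 transpositions; sign(π) = (−1)^314 = +1.
The Jacobi symbol (253|323) = +1 (Zolotarev) agrees.

+1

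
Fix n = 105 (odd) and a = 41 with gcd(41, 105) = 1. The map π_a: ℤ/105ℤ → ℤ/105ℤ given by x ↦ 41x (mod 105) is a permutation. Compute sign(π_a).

Trace 41: π^k(41) = [41, 1] for k=0..1.
55 cycles of lengths [2, 2, 2, 2, 2, 2, 2, 2, 2, 2, 2, 2, 2, 2, 2, 2, 2, 2, 2, 2, 2, 2, 2, 2, 2, 2, 2, 2, 2, 2, 2, 2, 2, 2, 2, 2, 2, 2, 2, 2, 2, 2, 2, 2, 2, 2, 2, 2, 2, 2, 1, 1, 1, 1, 1].
Σ(ℓ_i−1) = 105−55 = 50; sign = (−1)^50 = +1.
The Jacobi symbol (41|105) = +1 (Zolotarev) agrees.

+1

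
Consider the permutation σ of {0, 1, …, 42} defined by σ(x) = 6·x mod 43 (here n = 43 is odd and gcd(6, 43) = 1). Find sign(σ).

+1

Start at x=36: 36 → 1 → 6 → 36 (one orbit).
Decompose π into cycles: lengths [3, 3, 3, 3, 3, 3, 3, 3, 3, 3, 3, 3, 3, 3, 1] (15 cycles, including the fixed point 0).
15 cycles on 43: each ℓ→(−1)^(ℓ−1), product (−1)^28 = +1.
Via Zolotarev, sign(π_{6}) = (6|43) = +1.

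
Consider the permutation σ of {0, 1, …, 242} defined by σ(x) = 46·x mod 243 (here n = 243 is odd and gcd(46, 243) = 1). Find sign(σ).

+1

Start at x=73: 73 → 199 → 163 → 208 → 91 → 55 → 100 → … (one orbit).
Decompose π into cycles: lengths [27, 27, 27, 27, 27, 27, 9, 9, 9, 9, 9, 9, 3, 3, 3, 3, 3, 3, 1, 1, 1, 1, 1, 1, 1, 1, 1] (27 cycles, including the fixed point 0).
n − c = 243 − 27 = 216; sign = (−1)^216 = +1.
The Jacobi symbol (46|243) = +1 (Zolotarev) agrees.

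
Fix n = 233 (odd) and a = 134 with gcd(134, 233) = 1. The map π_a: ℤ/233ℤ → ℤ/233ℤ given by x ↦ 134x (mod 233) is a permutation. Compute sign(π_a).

Start at x=226: 226 → 227 → 128 → 143 → 56 → 48 → 141 → … (one orbit).
The orbit structure of x ↦ 134x mod 233: 2 orbits of sizes [232, 1].
n − c = 233 − 2 = 231; sign = (−1)^231 = -1.
Check: (134/233) = -1 by Zolotarev.

-1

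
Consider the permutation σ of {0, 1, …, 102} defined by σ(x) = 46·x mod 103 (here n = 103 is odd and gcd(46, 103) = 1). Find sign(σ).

+1

Start at x=1: 1 → 46 → 56 → 1 (one orbit).
35 cycles of lengths [3, 3, 3, 3, 3, 3, 3, 3, 3, 3, 3, 3, 3, 3, 3, 3, 3, 3, 3, 3, 3, 3, 3, 3, 3, 3, 3, 3, 3, 3, 3, 3, 3, 3, 1].
103 − 35 = 68 transpositions; sign(π) = (−1)^68 = +1.
Via Zolotarev, sign(π_{46}) = (46|103) = +1.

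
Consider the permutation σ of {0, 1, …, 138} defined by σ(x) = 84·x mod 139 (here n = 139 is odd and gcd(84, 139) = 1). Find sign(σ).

Orbit of 79 under x↦84x: [79, 103, 34, 76, 129, 133, 52]… (length divides ord_139(84)).
Cycle type of π: 46×3 + 1; total 4 cycles.
With 4 cycles on 139 points, sign = (−1)^{139−4} = -1.

-1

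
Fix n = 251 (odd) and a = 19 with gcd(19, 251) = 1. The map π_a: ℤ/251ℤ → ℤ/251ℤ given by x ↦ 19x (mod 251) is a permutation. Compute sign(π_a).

-1

Trace 142: π^k(142) = [142, 188, 58, 98, 105, 238, 4] for k=0..6.
2 cycles of lengths [250, 1].
With 2 cycles on 251 points, sign = (−1)^{251−2} = -1.
Zolotarev: (19|251) = -1, matching the cycle-count sign.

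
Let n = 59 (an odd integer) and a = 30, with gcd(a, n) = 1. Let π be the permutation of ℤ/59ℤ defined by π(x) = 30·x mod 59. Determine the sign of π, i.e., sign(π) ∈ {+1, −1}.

Start at x=15: 15 → 37 → 48 → 24 → 12 → 6 → 3 → … (one orbit).
Cycle type of π: 58 + 1; total 2 cycles.
Σ(ℓ_i−1) = 59−2 = 57; sign = (−1)^57 = -1.

-1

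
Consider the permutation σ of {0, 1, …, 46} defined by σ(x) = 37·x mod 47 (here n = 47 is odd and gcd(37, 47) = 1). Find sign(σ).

Orbit of 21 under x↦37x: [21, 25, 32, 9, 4, 7, 24]… (length divides ord_47(37)).
The orbit structure of x ↦ 37x mod 47: 3 orbits of sizes [23, 23, 1].
3 cycles on 47: each ℓ→(−1)^(ℓ−1), product (−1)^44 = +1.
Zolotarev: (37|47) = +1, matching the cycle-count sign.

+1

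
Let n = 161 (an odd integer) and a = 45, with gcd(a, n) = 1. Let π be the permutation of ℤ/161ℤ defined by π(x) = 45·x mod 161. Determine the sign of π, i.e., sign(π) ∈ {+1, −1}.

Start at x=116: 116 → 68 → 1 → 45 → 93 → 160 → 116 (one orbit).
The orbit structure of x ↦ 45x mod 161: 35 orbits of sizes [6, 6, 6, 6, 6, 6, 6, 6, 6, 6, 6, 6, 6, 6, 6, 6, 6, 6, 6, 6, 6, 6, 6, 2, 2, 2, 2, 2, 2, 2, 2, 2, 2, 2, 1].
Σ(ℓ_i−1) = 161−35 = 126; sign = (−1)^126 = +1.

+1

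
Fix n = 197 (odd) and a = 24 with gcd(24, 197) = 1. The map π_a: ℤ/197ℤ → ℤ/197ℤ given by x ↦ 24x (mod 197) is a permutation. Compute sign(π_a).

+1

Trace 191: π^k(191) = [191, 53, 90, 190, 29, 105, 156] for k=0..6.
π_24 has 5 disjoint cycles with lengths [49, 49, 49, 49, 1] on {0,…,196}.
197 − 5 = 192 transpositions; sign(π) = (−1)^192 = +1.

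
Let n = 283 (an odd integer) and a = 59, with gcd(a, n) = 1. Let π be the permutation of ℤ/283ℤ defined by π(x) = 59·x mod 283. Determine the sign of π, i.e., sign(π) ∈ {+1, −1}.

Orbit of 121 under x↦59x: [121, 64, 97, 63, 38, 261, 117]… (length divides ord_283(59)).
The orbit structure of x ↦ 59x mod 283: 3 orbits of sizes [141, 141, 1].
283 − 3 = 280 transpositions; sign(π) = (−1)^280 = +1.
(59|283)_J = +1 (Zolotarev's lemma cross-check).

+1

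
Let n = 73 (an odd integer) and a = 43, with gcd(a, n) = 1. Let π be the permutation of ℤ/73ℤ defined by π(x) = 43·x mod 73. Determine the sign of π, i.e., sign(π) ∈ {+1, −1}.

Start at x=1: 1 → 43 → 24 → 10 → 65 → 21 → 27 → … (one orbit).
4 cycles of lengths [24, 24, 24, 1].
Σ(ℓ_i−1) = 73−4 = 69; sign = (−1)^69 = -1.
Via Zolotarev, sign(π_{43}) = (43|73) = -1.

-1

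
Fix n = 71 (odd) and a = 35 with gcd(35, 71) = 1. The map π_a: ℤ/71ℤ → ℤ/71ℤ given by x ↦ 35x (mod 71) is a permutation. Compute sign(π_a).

-1

Start at x=69: 69 → 1 → 35 → 18 → 62 → 40 → 51 → … (one orbit).
Cycle lengths of π_35 on ℤ/71ℤ: [70, 1]; 2 cycles in total.
With 2 cycles on 71 points, sign = (−1)^{71−2} = -1.
Check: (35/71) = -1 by Zolotarev.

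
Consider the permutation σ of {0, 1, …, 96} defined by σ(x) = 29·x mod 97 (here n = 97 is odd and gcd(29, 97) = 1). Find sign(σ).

Trace 36: π^k(36) = [36, 74, 12, 57, 4, 19, 66] for k=0..6.
The orbit structure of x ↦ 29x mod 97: 2 orbits of sizes [96, 1].
Σ(ℓ_i−1) = 97−2 = 95; sign = (−1)^95 = -1.
(29|97)_J = -1 (Zolotarev's lemma cross-check).

-1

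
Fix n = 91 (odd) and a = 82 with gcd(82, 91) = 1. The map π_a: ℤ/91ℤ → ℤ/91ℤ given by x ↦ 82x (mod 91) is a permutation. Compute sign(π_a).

-1

Trace 90: π^k(90) = [90, 9, 10, 1, 82, 81] for k=0..5.
π_82 has 16 disjoint cycles with lengths [6, 6, 6, 6, 6, 6, 6, 6, 6, 6, 6, 6, 6, 6, 6, 1] on {0,…,90}.
Σ(ℓ_i−1) = 91−16 = 75; sign = (−1)^75 = -1.
The Jacobi symbol (82|91) = -1 (Zolotarev) agrees.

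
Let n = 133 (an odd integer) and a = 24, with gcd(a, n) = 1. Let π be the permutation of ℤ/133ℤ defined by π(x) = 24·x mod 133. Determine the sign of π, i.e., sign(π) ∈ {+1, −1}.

-1

Orbit of 83 under x↦24x: [83, 130, 61, 1, 24, 44, 125]… (length divides ord_133(24)).
Cycle type of π: 18×6 + 9×2 + 6 + 1; total 10 cycles.
133 − 10 = 123 transpositions; sign(π) = (−1)^123 = -1.
(24|133)_J = -1 (Zolotarev's lemma cross-check).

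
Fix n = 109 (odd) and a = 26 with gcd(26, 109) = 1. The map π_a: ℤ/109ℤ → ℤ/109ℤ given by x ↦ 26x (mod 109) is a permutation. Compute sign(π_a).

+1

Start at x=7: 7 → 73 → 45 → 80 → 9 → 16 → 89 → … (one orbit).
5 cycles of lengths [27, 27, 27, 27, 1].
5 cycles on 109: each ℓ→(−1)^(ℓ−1), product (−1)^104 = +1.
(26|109)_J = +1 (Zolotarev's lemma cross-check).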